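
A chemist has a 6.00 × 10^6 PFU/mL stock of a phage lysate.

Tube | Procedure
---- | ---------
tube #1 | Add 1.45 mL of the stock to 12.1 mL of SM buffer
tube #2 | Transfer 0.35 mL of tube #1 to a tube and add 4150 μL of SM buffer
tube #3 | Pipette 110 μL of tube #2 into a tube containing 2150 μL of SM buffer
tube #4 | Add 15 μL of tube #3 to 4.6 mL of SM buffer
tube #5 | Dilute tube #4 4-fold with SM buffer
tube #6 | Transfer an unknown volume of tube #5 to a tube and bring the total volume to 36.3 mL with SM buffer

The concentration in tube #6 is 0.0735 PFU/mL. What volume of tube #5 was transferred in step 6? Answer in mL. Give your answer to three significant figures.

1.35 mL

Step 1: 1.45 mL + 12.1 mL = 13.55 mL total → factor 13.55/1.45 = 9.3448
Step 2: 0.35 mL + 4150 μL = 4.5 mL total → factor 4.5/0.35 = 12.857
Step 3: 110 μL + 2150 μL = 2260 μL total → factor 2260/110 = 20.545
Step 4: 15 μL + 4.6 mL = 4615 μL total → factor 4615/15 = 307.67
Step 5: 4-fold → factor 4
Step 6: v brought to 36.3 mL → factor = 36.3 mL/v
Product of known-step factors = 3.0379 × 10^6
Overall factor = 6.00 × 10^6 PFU/mL / (0.0735 PFU/mL) = 8.1633 × 10^7
Step-6 factor = 8.1633 × 10^7 / 3.0379 × 10^6 = 26.872
v = 36.3 mL / 26.872 = 1.35 mL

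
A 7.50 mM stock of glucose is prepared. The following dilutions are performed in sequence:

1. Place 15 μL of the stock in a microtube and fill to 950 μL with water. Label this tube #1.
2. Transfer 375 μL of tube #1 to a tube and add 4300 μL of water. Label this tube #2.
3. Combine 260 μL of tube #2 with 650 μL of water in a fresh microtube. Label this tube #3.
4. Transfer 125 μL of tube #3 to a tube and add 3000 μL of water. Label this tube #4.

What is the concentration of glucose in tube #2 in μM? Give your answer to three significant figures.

9.50 μM

Step 1: 15 μL brought to 950 μL → factor 950/15 = 63.333
Step 2: 375 μL + 4300 μL = 4675 μL total → factor 4675/375 = 12.467
Dilution factor through tube #2 = 63.333 × 12.467 = 789.56
[tube #2] = 7.50 mM / 789.56 = 0.009499 mM = 9.50 μM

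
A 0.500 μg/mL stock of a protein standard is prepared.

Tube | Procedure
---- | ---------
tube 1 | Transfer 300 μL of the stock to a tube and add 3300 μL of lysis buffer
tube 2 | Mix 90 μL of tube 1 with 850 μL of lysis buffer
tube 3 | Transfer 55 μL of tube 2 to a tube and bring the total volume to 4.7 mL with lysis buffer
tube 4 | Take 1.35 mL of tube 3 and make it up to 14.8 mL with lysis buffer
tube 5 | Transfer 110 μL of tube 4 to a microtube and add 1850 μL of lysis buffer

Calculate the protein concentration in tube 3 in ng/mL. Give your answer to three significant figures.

Step 1: 300 μL + 3300 μL = 3600 μL total → factor 3600/300 = 12
Step 2: 90 μL + 850 μL = 940 μL total → factor 940/90 = 10.444
Step 3: 55 μL brought to 4.7 mL → factor 4700/55 = 85.455
Dilution factor through tube 3 = 12 × 10.444 × 85.455 = 10710
[tube 3] = 0.500 μg/mL / 10710 = 4.668 × 10^-5 μg/mL = 0.0467 ng/mL

0.0467 ng/mL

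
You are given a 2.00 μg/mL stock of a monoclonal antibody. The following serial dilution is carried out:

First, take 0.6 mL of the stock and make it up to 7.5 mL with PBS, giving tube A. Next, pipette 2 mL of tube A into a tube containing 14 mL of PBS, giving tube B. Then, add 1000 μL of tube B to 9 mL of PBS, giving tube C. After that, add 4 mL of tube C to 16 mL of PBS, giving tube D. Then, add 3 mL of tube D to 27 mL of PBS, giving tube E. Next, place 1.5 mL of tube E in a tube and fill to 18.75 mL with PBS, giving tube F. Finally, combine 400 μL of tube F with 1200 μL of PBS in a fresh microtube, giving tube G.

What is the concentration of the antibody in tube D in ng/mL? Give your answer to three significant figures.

0.400 ng/mL

Step 1: 0.6 mL brought to 7.5 mL → factor 7.5/0.6 = 12.5
Step 2: 2 mL + 14 mL = 16 mL total → factor 16/2 = 8
Step 3: 1000 μL + 9 mL = 10000 μL total → factor 10000/1000 = 10
Step 4: 4 mL + 16 mL = 20 mL total → factor 20/4 = 5
Dilution factor through tube D = 12.5 × 8 × 10 × 5 = 5000
[tube D] = 2.00 μg/mL / 5000 = 0.0004000 μg/mL = 0.400 ng/mL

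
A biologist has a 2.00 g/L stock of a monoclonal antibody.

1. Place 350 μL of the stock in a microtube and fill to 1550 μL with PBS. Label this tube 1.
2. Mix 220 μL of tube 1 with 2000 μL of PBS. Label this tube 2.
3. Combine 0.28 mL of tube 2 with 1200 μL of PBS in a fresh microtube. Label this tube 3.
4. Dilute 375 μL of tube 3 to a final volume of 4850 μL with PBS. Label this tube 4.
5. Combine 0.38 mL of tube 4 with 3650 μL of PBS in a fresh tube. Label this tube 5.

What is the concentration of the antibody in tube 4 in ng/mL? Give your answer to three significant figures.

Step 1: 350 μL brought to 1550 μL → factor 1550/350 = 4.4286
Step 2: 220 μL + 2000 μL = 2220 μL total → factor 2220/220 = 10.091
Step 3: 0.28 mL + 1200 μL = 1.48 mL total → factor 1.48/0.28 = 5.2857
Step 4: 375 μL brought to 4850 μL → factor 4850/375 = 12.933
Dilution factor through tube 4 = 4.4286 × 10.091 × 5.2857 × 12.933 = 3055
[tube 4] = 2.00 g/L / 3055 = 0.0006547 g/L = 655 ng/mL

655 ng/mL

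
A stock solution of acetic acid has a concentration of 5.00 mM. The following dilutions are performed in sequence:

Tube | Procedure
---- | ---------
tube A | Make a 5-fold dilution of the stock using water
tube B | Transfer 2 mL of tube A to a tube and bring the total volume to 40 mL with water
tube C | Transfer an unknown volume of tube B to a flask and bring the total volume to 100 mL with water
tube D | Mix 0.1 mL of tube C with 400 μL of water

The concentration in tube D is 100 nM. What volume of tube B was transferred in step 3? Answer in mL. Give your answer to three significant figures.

1.00 mL

Step 1: 5-fold → factor 5
Step 2: 2 mL brought to 40 mL → factor 40/2 = 20
Step 3: v brought to 100 mL → factor = 100 mL/v
Step 4: 0.1 mL + 400 μL = 0.5 mL total → factor 0.5/0.1 = 5
Product of known-step factors = 500
Overall factor = 5.00 mM / (100 nM) = 50000
Step-3 factor = 50000 / 500 = 100
v = 100 mL / 100 = 1.00 mL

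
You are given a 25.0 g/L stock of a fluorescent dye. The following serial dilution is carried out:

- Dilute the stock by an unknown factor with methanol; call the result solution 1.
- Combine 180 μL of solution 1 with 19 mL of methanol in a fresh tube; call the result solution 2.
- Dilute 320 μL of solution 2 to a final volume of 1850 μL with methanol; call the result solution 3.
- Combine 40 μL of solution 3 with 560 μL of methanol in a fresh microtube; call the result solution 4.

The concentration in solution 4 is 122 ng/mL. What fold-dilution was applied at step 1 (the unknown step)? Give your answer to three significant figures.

Step 1: unknown factor x
Step 2: 180 μL + 19 mL = 19180 μL total → factor 19180/180 = 106.56
Step 3: 320 μL brought to 1850 μL → factor 1850/320 = 5.7812
Step 4: 40 μL + 560 μL = 600 μL total → factor 600/40 = 15
Product of known-step factors = 9240.4
Overall factor = 25.0 g/L / (122 ng/mL) = 2.0492 × 10^5
x = 2.0492 × 10^5 / 9240.4 = 22.2

22.2-fold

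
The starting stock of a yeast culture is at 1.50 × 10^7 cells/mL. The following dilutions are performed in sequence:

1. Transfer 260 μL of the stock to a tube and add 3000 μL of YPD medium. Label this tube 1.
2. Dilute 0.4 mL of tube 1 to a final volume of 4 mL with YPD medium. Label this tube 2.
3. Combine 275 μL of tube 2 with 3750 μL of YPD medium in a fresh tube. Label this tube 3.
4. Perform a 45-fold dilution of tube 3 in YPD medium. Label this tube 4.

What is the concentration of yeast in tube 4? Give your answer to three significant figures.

182 cells/mL

Step 1: 260 μL + 3000 μL = 3260 μL total → factor 3260/260 = 12.538
Step 2: 0.4 mL brought to 4 mL → factor 4/0.4 = 10
Step 3: 275 μL + 3750 μL = 4025 μL total → factor 4025/275 = 14.636
Step 4: 45-fold → factor 45
Overall dilution factor = 12.538 × 10 × 14.636 × 45 = 82583
Final = 1.50 × 10^7 cells/mL / 82583 = 182 cells/mL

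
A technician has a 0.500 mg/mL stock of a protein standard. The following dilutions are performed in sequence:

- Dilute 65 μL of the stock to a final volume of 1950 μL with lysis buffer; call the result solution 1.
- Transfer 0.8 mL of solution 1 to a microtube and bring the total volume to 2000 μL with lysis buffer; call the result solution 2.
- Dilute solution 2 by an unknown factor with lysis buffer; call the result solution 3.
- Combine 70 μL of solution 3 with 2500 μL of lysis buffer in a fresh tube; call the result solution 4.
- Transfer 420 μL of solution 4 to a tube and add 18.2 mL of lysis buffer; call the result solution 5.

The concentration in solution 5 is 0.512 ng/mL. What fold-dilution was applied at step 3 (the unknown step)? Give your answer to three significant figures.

8.00-fold

Step 1: 65 μL brought to 1950 μL → factor 1950/65 = 30
Step 2: 0.8 mL brought to 2000 μL → factor 2/0.8 = 2.5
Step 3: unknown factor x
Step 4: 70 μL + 2500 μL = 2570 μL total → factor 2570/70 = 36.714
Step 5: 420 μL + 18.2 mL = 18620 μL total → factor 18620/420 = 44.333
Product of known-step factors = 1.2208 × 10^5
Overall factor = 0.500 mg/mL / (0.512 ng/mL) = 9.7656 × 10^5
x = 9.7656 × 10^5 / 1.2208 × 10^5 = 8.00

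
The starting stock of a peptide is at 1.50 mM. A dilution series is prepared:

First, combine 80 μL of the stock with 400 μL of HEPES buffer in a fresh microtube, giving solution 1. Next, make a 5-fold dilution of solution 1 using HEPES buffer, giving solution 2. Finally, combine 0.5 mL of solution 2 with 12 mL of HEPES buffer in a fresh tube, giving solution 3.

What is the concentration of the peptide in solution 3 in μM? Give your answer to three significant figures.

Step 1: 80 μL + 400 μL = 480 μL total → factor 480/80 = 6
Step 2: 5-fold → factor 5
Step 3: 0.5 mL + 12 mL = 12.5 mL total → factor 12.5/0.5 = 25
Overall dilution factor = 6 × 5 × 25 = 750
Final = 1.50 mM / 750 = 0.002000 mM = 2.00 μM

2.00 μM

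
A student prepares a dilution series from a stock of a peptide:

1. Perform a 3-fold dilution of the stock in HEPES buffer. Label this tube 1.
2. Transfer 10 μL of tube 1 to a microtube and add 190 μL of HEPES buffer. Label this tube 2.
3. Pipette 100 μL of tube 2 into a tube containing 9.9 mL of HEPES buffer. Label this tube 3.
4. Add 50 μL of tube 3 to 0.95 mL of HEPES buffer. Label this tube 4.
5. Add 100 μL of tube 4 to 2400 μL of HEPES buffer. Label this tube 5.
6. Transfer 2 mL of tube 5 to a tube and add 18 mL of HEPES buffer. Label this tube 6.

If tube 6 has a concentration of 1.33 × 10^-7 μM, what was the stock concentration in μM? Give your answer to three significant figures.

Step 1: 3-fold → factor 3
Step 2: 10 μL + 190 μL = 200 μL total → factor 200/10 = 20
Step 3: 100 μL + 9.9 mL = 10000 μL total → factor 10000/100 = 100
Step 4: 50 μL + 0.95 mL = 1000 μL total → factor 1000/50 = 20
Step 5: 100 μL + 2400 μL = 2500 μL total → factor 2500/100 = 25
Step 6: 2 mL + 18 mL = 20 mL total → factor 20/2 = 10
Overall dilution factor = 3 × 20 × 100 × 20 × 25 × 10 = 3 × 10^7
Stock = 1.33 × 10^-7 μM × 3 × 10^7 = 3.99 μM

3.99 μM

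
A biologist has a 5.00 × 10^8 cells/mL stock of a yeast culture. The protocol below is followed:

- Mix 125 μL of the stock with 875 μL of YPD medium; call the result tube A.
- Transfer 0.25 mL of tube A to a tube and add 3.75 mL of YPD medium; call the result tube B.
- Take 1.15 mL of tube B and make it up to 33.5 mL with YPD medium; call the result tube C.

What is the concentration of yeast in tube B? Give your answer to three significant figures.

Step 1: 125 μL + 875 μL = 1000 μL total → factor 1000/125 = 8
Step 2: 0.25 mL + 3.75 mL = 4 mL total → factor 4/0.25 = 16
Dilution factor through tube B = 8 × 16 = 128
[tube B] = 5.00 × 10^8 cells/mL / 128 = 3.91 × 10^6 cells/mL

3.91 × 10^6 cells/mL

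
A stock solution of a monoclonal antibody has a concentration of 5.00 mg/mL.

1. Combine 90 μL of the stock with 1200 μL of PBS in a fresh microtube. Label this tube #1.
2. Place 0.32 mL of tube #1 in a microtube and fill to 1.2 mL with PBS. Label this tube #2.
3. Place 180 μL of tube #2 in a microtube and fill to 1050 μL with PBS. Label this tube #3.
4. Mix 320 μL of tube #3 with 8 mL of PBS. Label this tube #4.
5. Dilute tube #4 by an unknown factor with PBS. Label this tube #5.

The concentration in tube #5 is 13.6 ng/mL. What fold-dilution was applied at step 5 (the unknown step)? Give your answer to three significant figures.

45.1-fold

Step 1: 90 μL + 1200 μL = 1290 μL total → factor 1290/90 = 14.333
Step 2: 0.32 mL brought to 1.2 mL → factor 1.2/0.32 = 3.75
Step 3: 180 μL brought to 1050 μL → factor 1050/180 = 5.8333
Step 4: 320 μL + 8 mL = 8320 μL total → factor 8320/320 = 26
Step 5: unknown factor x
Product of known-step factors = 8152.1
Overall factor = 5.00 mg/mL / (13.6 ng/mL) = 3.6765 × 10^5
x = 3.6765 × 10^5 / 8152.1 = 45.1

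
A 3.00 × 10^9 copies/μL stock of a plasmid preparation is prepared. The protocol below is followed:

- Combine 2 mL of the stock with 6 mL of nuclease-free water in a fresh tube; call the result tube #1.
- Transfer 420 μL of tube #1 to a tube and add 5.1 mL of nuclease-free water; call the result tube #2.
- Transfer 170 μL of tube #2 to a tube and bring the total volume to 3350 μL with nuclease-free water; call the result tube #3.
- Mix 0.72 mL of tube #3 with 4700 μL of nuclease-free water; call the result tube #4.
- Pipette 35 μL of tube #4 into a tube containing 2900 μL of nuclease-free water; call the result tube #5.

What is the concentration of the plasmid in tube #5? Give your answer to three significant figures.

Step 1: 2 mL + 6 mL = 8 mL total → factor 8/2 = 4
Step 2: 420 μL + 5.1 mL = 5520 μL total → factor 5520/420 = 13.143
Step 3: 170 μL brought to 3350 μL → factor 3350/170 = 19.706
Step 4: 0.72 mL + 4700 μL = 5.42 mL total → factor 5.42/0.72 = 7.5278
Step 5: 35 μL + 2900 μL = 2935 μL total → factor 2935/35 = 83.857
Overall dilution factor = 4 × 13.143 × 19.706 × 7.5278 × 83.857 = 6.5396 × 10^5
Final = 3.00 × 10^9 copies/μL / 6.5396 × 10^5 = 4.59 × 10^3 copies/μL

4.59 × 10^3 copies/μL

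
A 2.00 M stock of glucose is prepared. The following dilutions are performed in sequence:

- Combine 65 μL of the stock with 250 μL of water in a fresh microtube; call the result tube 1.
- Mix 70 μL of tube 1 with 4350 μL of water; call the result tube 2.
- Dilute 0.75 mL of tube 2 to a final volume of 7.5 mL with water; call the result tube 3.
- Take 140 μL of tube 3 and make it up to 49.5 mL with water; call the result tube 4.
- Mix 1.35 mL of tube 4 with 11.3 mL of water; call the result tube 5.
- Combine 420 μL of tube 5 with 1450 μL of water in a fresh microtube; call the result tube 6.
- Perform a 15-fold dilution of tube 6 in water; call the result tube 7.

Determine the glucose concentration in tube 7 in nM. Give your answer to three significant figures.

Step 1: 65 μL + 250 μL = 315 μL total → factor 315/65 = 4.8462
Step 2: 70 μL + 4350 μL = 4420 μL total → factor 4420/70 = 63.143
Step 3: 0.75 mL brought to 7.5 mL → factor 7.5/0.75 = 10
Step 4: 140 μL brought to 49.5 mL → factor 49500/140 = 353.57
Step 5: 1.35 mL + 11.3 mL = 12.65 mL total → factor 12.65/1.35 = 9.3704
Step 6: 420 μL + 1450 μL = 1870 μL total → factor 1870/420 = 4.4524
Step 7: 15-fold → factor 15
Overall dilution factor = 4.8462 × 63.143 × 10 × 353.57 × 9.3704 × 4.4524 × 15 = 6.7708 × 10^8
Final = 2.00 M / 6.7708 × 10^8 = 2.954 × 10^-9 M = 2.95 nM

2.95 nM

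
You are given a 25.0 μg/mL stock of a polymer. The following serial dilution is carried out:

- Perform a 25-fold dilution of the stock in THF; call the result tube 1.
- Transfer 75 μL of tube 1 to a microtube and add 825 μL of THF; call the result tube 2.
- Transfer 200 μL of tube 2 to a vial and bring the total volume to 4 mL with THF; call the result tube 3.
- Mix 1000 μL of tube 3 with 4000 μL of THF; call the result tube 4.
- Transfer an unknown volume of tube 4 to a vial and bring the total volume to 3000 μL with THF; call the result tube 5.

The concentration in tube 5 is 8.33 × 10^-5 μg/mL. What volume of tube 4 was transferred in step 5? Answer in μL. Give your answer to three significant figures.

Step 1: 25-fold → factor 25
Step 2: 75 μL + 825 μL = 900 μL total → factor 900/75 = 12
Step 3: 200 μL brought to 4 mL → factor 4000/200 = 20
Step 4: 1000 μL + 4000 μL = 5000 μL total → factor 5000/1000 = 5
Step 5: v brought to 3000 μL → factor = 3000 μL/v
Product of known-step factors = 30000
Overall factor = 25.0 μg/mL / (8.33 × 10^-5 μg/mL) = 3.0012 × 10^5
Step-5 factor = 3.0012 × 10^5 / 30000 = 10.004
v = 3000 μL / 10.004 = 300 μL

300 μL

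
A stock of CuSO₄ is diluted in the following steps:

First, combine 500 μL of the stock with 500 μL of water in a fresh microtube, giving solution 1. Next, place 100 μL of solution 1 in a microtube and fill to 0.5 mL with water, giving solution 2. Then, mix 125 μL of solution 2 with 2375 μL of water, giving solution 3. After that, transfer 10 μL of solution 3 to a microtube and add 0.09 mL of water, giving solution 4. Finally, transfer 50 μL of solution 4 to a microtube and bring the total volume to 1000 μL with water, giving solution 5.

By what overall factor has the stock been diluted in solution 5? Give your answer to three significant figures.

4.00 × 10^4

Step 1: 500 μL + 500 μL = 1000 μL total → factor 1000/500 = 2
Step 2: 100 μL brought to 0.5 mL → factor 500/100 = 5
Step 3: 125 μL + 2375 μL = 2500 μL total → factor 2500/125 = 20
Step 4: 10 μL + 0.09 mL = 100 μL total → factor 100/10 = 10
Step 5: 50 μL brought to 1000 μL → factor 1000/50 = 20
Overall dilution factor = 2 × 5 × 20 × 10 × 20 = 40000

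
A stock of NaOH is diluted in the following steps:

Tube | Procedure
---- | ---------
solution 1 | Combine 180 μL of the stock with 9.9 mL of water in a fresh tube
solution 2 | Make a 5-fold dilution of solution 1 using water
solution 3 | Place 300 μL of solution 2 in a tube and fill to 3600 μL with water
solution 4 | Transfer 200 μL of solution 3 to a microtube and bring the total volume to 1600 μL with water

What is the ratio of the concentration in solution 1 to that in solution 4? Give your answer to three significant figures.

Step 1: 180 μL + 9.9 mL = 10080 μL total → factor 10080/180 = 56
Step 2: 5-fold → factor 5
Step 3: 300 μL brought to 3600 μL → factor 3600/300 = 12
Step 4: 200 μL brought to 1600 μL → factor 1600/200 = 8
Dilution factor to solution 1 = 56; to solution 4 = 26880
[solution 1]/[solution 4] = (factor to solution 4)/(factor to solution 1) = 26880/56 = 480

480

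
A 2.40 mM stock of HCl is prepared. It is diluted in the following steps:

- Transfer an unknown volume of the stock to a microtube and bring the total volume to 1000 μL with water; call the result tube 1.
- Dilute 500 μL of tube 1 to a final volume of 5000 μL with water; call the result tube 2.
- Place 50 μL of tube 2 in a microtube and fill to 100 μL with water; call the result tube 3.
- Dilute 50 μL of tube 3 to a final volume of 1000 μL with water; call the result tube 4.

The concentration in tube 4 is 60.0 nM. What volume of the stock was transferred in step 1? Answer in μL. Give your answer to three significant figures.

10.0 μL

Step 1: v brought to 1000 μL → factor = 1000 μL/v
Step 2: 500 μL brought to 5000 μL → factor 5000/500 = 10
Step 3: 50 μL brought to 100 μL → factor 100/50 = 2
Step 4: 50 μL brought to 1000 μL → factor 1000/50 = 20
Product of known-step factors = 400
Overall factor = 2.40 mM / (60.0 nM) = 40000
Step-1 factor = 40000 / 400 = 100
v = 1000 μL / 100 = 10.0 μL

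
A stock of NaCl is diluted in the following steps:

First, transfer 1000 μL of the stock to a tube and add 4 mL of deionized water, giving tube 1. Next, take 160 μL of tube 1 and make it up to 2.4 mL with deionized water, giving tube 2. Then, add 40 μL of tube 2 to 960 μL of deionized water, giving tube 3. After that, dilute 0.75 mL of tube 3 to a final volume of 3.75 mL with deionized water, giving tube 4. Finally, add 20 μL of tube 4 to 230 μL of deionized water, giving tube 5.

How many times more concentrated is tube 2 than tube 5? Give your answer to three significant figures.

Step 1: 1000 μL + 4 mL = 5000 μL total → factor 5000/1000 = 5
Step 2: 160 μL brought to 2.4 mL → factor 2400/160 = 15
Step 3: 40 μL + 960 μL = 1000 μL total → factor 1000/40 = 25
Step 4: 0.75 mL brought to 3.75 mL → factor 3.75/0.75 = 5
Step 5: 20 μL + 230 μL = 250 μL total → factor 250/20 = 12.5
Dilution factor to tube 2 = 75; to tube 5 = 1.1719 × 10^5
[tube 2]/[tube 5] = (factor to tube 5)/(factor to tube 2) = 1.1719 × 10^5/75 = 1.56 × 10^3

1.56 × 10^3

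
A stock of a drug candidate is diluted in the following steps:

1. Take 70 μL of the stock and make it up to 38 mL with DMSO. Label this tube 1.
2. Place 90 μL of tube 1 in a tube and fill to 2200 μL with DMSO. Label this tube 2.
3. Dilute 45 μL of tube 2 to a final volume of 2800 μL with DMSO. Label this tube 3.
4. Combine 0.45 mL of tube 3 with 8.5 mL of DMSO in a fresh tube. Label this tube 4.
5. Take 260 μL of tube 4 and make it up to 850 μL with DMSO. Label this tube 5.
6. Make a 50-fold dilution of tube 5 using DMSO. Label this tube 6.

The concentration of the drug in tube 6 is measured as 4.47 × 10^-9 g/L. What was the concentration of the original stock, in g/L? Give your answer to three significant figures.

12.0 g/L

Step 1: 70 μL brought to 38 mL → factor 38000/70 = 542.86
Step 2: 90 μL brought to 2200 μL → factor 2200/90 = 24.444
Step 3: 45 μL brought to 2800 μL → factor 2800/45 = 62.222
Step 4: 0.45 mL + 8.5 mL = 8.95 mL total → factor 8.95/0.45 = 19.889
Step 5: 260 μL brought to 850 μL → factor 850/260 = 3.2692
Step 6: 50-fold → factor 50
Overall dilution factor = 542.86 × 24.444 × 62.222 × 19.889 × 3.2692 × 50 = 2.6843 × 10^9
Stock = 4.47 × 10^-9 g/L × 2.6843 × 10^9 = 12.0 g/L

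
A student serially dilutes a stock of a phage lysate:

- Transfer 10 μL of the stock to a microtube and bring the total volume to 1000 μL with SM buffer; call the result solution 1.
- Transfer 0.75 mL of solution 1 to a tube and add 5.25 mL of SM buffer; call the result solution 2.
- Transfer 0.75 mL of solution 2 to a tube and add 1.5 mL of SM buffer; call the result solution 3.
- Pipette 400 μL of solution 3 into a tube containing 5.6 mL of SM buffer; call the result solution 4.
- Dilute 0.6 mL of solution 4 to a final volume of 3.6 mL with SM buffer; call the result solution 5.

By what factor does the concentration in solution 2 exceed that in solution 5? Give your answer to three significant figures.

Step 1: 10 μL brought to 1000 μL → factor 1000/10 = 100
Step 2: 0.75 mL + 5.25 mL = 6 mL total → factor 6/0.75 = 8
Step 3: 0.75 mL + 1.5 mL = 2.25 mL total → factor 2.25/0.75 = 3
Step 4: 400 μL + 5.6 mL = 6000 μL total → factor 6000/400 = 15
Step 5: 0.6 mL brought to 3.6 mL → factor 3.6/0.6 = 6
Dilution factor to solution 2 = 800; to solution 5 = 2.16 × 10^5
[solution 2]/[solution 5] = (factor to solution 5)/(factor to solution 2) = 2.16 × 10^5/800 = 270

270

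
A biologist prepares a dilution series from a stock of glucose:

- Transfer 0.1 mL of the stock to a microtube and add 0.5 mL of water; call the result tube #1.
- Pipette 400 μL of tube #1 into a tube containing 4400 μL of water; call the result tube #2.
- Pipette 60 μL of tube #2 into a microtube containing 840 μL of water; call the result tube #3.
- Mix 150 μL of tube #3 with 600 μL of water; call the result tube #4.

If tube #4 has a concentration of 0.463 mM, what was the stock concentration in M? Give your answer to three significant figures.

2.50 M

Step 1: 0.1 mL + 0.5 mL = 0.6 mL total → factor 0.6/0.1 = 6
Step 2: 400 μL + 4400 μL = 4800 μL total → factor 4800/400 = 12
Step 3: 60 μL + 840 μL = 900 μL total → factor 900/60 = 15
Step 4: 150 μL + 600 μL = 750 μL total → factor 750/150 = 5
Overall dilution factor = 6 × 12 × 15 × 5 = 5400
Stock = 0.463 mM × 5400 = 2500 mM = 2.50 M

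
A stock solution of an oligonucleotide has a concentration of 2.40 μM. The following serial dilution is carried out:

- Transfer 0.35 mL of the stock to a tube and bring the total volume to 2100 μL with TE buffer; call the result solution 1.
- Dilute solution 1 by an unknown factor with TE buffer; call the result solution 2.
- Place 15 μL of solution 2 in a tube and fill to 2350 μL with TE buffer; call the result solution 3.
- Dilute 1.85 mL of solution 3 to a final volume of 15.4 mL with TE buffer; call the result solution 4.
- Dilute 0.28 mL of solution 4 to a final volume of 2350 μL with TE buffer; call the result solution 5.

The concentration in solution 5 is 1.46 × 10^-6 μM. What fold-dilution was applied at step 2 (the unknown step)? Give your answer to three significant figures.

Step 1: 0.35 mL brought to 2100 μL → factor 2.1/0.35 = 6
Step 2: unknown factor x
Step 3: 15 μL brought to 2350 μL → factor 2350/15 = 156.67
Step 4: 1.85 mL brought to 15.4 mL → factor 15.4/1.85 = 8.3243
Step 5: 0.28 mL brought to 2350 μL → factor 2.35/0.28 = 8.3929
Product of known-step factors = 65673
Overall factor = 2.40 μM / (1.46 × 10^-6 μM) = 1.6438 × 10^6
x = 1.6438 × 10^6 / 65673 = 25.0

25.0-fold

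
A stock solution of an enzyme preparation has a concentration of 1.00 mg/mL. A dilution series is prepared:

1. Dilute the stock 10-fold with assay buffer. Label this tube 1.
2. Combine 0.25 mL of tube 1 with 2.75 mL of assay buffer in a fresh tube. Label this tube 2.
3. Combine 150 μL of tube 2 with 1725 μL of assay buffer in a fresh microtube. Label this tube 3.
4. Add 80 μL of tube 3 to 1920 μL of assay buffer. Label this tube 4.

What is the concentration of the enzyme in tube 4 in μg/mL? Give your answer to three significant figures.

Step 1: 10-fold → factor 10
Step 2: 0.25 mL + 2.75 mL = 3 mL total → factor 3/0.25 = 12
Step 3: 150 μL + 1725 μL = 1875 μL total → factor 1875/150 = 12.5
Step 4: 80 μL + 1920 μL = 2000 μL total → factor 2000/80 = 25
Overall dilution factor = 10 × 12 × 12.5 × 25 = 37500
Final = 1.00 mg/mL / 37500 = 2.667 × 10^-5 mg/mL = 0.0267 μg/mL

0.0267 μg/mL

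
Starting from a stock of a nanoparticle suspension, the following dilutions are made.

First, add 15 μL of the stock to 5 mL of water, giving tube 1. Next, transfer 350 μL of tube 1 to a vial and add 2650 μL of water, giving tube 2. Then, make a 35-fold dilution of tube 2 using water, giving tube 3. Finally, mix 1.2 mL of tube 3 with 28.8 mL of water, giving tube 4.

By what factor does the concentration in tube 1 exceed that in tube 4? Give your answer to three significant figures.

Step 1: 15 μL + 5 mL = 5015 μL total → factor 5015/15 = 334.33
Step 2: 350 μL + 2650 μL = 3000 μL total → factor 3000/350 = 8.5714
Step 3: 35-fold → factor 35
Step 4: 1.2 mL + 28.8 mL = 30 mL total → factor 30/1.2 = 25
Dilution factor to tube 1 = 334.33; to tube 4 = 2.5075 × 10^6
[tube 1]/[tube 4] = (factor to tube 4)/(factor to tube 1) = 2.5075 × 10^6/334.33 = 7.50 × 10^3

7.50 × 10^3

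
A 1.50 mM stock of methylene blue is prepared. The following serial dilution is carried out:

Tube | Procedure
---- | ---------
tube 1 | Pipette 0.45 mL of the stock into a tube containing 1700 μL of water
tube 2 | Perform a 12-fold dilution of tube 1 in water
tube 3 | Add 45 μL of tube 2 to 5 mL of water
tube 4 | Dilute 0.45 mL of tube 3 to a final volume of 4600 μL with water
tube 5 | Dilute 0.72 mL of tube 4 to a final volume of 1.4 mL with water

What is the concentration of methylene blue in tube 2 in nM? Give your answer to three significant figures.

2.62 × 10^4 nM

Step 1: 0.45 mL + 1700 μL = 2.15 mL total → factor 2.15/0.45 = 4.7778
Step 2: 12-fold → factor 12
Dilution factor through tube 2 = 4.7778 × 12 = 57.333
[tube 2] = 1.50 mM / 57.333 = 0.02616 mM = 2.62 × 10^4 nM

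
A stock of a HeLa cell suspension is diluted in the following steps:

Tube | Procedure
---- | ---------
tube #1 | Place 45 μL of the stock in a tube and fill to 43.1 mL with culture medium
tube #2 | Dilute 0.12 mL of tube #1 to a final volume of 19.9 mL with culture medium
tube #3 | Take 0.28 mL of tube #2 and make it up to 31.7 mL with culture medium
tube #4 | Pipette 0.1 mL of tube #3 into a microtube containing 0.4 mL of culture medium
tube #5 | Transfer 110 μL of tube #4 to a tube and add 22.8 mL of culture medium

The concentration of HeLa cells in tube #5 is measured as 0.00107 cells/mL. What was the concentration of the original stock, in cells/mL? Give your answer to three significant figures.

2.00 × 10^7 cells/mL

Step 1: 45 μL brought to 43.1 mL → factor 43100/45 = 957.78
Step 2: 0.12 mL brought to 19.9 mL → factor 19.9/0.12 = 165.83
Step 3: 0.28 mL brought to 31.7 mL → factor 31.7/0.28 = 113.21
Step 4: 0.1 mL + 0.4 mL = 0.5 mL total → factor 0.5/0.1 = 5
Step 5: 110 μL + 22.8 mL = 22910 μL total → factor 22910/110 = 208.27
Overall dilution factor = 957.78 × 165.83 × 113.21 × 5 × 208.27 = 1.8726 × 10^10
Stock = 0.00107 cells/mL × 1.8726 × 10^10 = 2.00 × 10^7 cells/mL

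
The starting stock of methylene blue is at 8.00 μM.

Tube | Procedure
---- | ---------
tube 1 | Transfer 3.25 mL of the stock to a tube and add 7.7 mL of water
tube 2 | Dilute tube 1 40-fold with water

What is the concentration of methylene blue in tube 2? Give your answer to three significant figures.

Step 1: 3.25 mL + 7.7 mL = 10.95 mL total → factor 10.95/3.25 = 3.3692
Step 2: 40-fold → factor 40
Overall dilution factor = 3.3692 × 40 = 134.77
Final = 8.00 μM / 134.77 = 0.0594 μM

0.0594 μM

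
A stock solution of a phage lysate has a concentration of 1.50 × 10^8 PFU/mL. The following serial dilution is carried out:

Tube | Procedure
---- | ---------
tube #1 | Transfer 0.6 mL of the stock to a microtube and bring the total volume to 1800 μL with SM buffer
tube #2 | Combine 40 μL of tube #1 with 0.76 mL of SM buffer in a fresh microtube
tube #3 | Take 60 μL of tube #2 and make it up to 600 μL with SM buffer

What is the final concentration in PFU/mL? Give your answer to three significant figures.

Step 1: 0.6 mL brought to 1800 μL → factor 1.8/0.6 = 3
Step 2: 40 μL + 0.76 mL = 800 μL total → factor 800/40 = 20
Step 3: 60 μL brought to 600 μL → factor 600/60 = 10
Overall dilution factor = 3 × 20 × 10 = 600
Final = 1.50 × 10^8 PFU/mL / 600 = 2.50 × 10^5 PFU/mL

2.50 × 10^5 PFU/mL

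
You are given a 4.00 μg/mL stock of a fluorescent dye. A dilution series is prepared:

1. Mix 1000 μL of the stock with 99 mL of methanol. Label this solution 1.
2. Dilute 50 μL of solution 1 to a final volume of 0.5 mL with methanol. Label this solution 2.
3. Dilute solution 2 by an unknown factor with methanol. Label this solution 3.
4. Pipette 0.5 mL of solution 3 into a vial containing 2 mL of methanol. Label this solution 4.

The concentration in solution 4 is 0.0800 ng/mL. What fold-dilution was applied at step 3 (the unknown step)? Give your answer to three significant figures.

10.0-fold

Step 1: 1000 μL + 99 mL = 1 × 10^5 μL total → factor 1 × 10^5/1000 = 100
Step 2: 50 μL brought to 0.5 mL → factor 500/50 = 10
Step 3: unknown factor x
Step 4: 0.5 mL + 2 mL = 2.5 mL total → factor 2.5/0.5 = 5
Product of known-step factors = 5000
Overall factor = 4.00 μg/mL / (0.0800 ng/mL) = 50000
x = 50000 / 5000 = 10.0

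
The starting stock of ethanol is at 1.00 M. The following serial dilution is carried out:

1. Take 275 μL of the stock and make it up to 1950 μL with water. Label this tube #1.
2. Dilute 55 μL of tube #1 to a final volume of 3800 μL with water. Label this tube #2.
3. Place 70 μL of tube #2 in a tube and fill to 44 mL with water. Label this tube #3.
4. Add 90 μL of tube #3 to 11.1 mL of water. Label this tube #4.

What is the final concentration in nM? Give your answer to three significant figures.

26.1 nM

Step 1: 275 μL brought to 1950 μL → factor 1950/275 = 7.0909
Step 2: 55 μL brought to 3800 μL → factor 3800/55 = 69.091
Step 3: 70 μL brought to 44 mL → factor 44000/70 = 628.57
Step 4: 90 μL + 11.1 mL = 11190 μL total → factor 11190/90 = 124.33
Overall dilution factor = 7.0909 × 69.091 × 628.57 × 124.33 = 3.8288 × 10^7
Final = 1.00 M / 3.8288 × 10^7 = 2.612 × 10^-8 M = 26.1 nM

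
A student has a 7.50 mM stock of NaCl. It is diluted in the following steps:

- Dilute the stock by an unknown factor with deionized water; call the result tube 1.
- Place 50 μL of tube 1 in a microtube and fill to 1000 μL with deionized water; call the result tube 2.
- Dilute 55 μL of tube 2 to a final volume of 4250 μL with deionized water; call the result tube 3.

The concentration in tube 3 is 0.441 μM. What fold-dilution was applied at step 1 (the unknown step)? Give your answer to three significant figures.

Step 1: unknown factor x
Step 2: 50 μL brought to 1000 μL → factor 1000/50 = 20
Step 3: 55 μL brought to 4250 μL → factor 4250/55 = 77.273
Product of known-step factors = 1545.5
Overall factor = 7.50 mM / (0.441 μM) = 17007
x = 17007 / 1545.5 = 11.0

11.0-fold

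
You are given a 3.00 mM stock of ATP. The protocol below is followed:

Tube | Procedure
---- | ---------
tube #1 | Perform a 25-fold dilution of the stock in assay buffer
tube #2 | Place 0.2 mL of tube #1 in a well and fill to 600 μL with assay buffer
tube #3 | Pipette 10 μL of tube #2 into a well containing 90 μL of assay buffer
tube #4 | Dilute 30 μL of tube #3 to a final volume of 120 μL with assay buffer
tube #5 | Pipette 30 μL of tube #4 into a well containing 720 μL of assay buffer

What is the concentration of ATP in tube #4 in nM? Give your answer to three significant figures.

1.00 × 10^3 nM

Step 1: 25-fold → factor 25
Step 2: 0.2 mL brought to 600 μL → factor 0.6/0.2 = 3
Step 3: 10 μL + 90 μL = 100 μL total → factor 100/10 = 10
Step 4: 30 μL brought to 120 μL → factor 120/30 = 4
Dilution factor through tube #4 = 25 × 3 × 10 × 4 = 3000
[tube #4] = 3.00 mM / 3000 = 0.001000 mM = 1.00 × 10^3 nM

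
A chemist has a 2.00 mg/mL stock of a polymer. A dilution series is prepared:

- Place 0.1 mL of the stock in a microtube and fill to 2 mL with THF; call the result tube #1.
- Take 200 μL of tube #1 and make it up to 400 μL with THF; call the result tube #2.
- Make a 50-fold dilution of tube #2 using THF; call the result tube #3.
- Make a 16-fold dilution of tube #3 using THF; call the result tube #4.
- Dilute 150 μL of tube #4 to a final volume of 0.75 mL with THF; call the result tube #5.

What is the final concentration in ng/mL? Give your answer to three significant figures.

Step 1: 0.1 mL brought to 2 mL → factor 2/0.1 = 20
Step 2: 200 μL brought to 400 μL → factor 400/200 = 2
Step 3: 50-fold → factor 50
Step 4: 16-fold → factor 16
Step 5: 150 μL brought to 0.75 mL → factor 750/150 = 5
Overall dilution factor = 20 × 2 × 50 × 16 × 5 = 1.6 × 10^5
Final = 2.00 mg/mL / 1.6 × 10^5 = 1.250 × 10^-5 mg/mL = 12.5 ng/mL

12.5 ng/mL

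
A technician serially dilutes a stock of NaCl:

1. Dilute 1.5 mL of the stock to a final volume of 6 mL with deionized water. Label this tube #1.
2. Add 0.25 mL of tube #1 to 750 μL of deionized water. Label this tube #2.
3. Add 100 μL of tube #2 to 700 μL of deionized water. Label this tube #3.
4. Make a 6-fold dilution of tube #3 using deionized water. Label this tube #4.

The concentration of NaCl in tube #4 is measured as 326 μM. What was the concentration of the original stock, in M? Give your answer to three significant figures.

0.250 M

Step 1: 1.5 mL brought to 6 mL → factor 6/1.5 = 4
Step 2: 0.25 mL + 750 μL = 1 mL total → factor 1/0.25 = 4
Step 3: 100 μL + 700 μL = 800 μL total → factor 800/100 = 8
Step 4: 6-fold → factor 6
Overall dilution factor = 4 × 4 × 8 × 6 = 768
Stock = 326 μM × 768 = 2.504 × 10^5 μM = 0.250 M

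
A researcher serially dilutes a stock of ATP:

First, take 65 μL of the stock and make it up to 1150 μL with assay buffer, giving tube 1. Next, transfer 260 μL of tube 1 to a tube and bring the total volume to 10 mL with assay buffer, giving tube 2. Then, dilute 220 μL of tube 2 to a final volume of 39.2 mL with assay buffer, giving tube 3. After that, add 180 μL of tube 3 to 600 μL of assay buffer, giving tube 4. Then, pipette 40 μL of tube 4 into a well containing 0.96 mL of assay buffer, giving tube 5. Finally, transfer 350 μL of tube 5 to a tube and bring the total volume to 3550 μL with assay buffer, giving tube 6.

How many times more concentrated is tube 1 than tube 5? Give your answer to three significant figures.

Step 1: 65 μL brought to 1150 μL → factor 1150/65 = 17.692
Step 2: 260 μL brought to 10 mL → factor 10000/260 = 38.462
Step 3: 220 μL brought to 39.2 mL → factor 39200/220 = 178.18
Step 4: 180 μL + 600 μL = 780 μL total → factor 780/180 = 4.3333
Step 5: 40 μL + 0.96 mL = 1000 μL total → factor 1000/40 = 25
Dilution factor to tube 1 = 17.692; to tube 5 = 1.3135 × 10^7
[tube 1]/[tube 5] = (factor to tube 5)/(factor to tube 1) = 1.3135 × 10^7/17.692 = 7.42 × 10^5

7.42 × 10^5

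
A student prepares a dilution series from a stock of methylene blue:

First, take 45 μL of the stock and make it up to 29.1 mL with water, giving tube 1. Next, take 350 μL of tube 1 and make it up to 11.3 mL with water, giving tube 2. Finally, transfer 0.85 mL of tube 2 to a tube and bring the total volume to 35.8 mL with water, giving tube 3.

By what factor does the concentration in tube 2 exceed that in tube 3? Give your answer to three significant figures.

Step 1: 45 μL brought to 29.1 mL → factor 29100/45 = 646.67
Step 2: 350 μL brought to 11.3 mL → factor 11300/350 = 32.286
Step 3: 0.85 mL brought to 35.8 mL → factor 35.8/0.85 = 42.118
Dilution factor to tube 2 = 20878; to tube 3 = 8.7934 × 10^5
[tube 2]/[tube 3] = (factor to tube 3)/(factor to tube 2) = 8.7934 × 10^5/20878 = 42.1

42.1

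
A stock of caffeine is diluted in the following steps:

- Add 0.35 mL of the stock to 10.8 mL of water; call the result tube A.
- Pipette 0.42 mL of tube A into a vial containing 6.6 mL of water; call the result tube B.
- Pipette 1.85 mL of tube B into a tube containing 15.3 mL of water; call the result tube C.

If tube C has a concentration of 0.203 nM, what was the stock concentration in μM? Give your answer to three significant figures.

1.00 μM

Step 1: 0.35 mL + 10.8 mL = 11.15 mL total → factor 11.15/0.35 = 31.857
Step 2: 0.42 mL + 6.6 mL = 7.02 mL total → factor 7.02/0.42 = 16.714
Step 3: 1.85 mL + 15.3 mL = 17.15 mL total → factor 17.15/1.85 = 9.2703
Overall dilution factor = 31.857 × 16.714 × 9.2703 = 4936.1
Stock = 0.203 nM × 4936.1 = 1002 nM = 1.00 μM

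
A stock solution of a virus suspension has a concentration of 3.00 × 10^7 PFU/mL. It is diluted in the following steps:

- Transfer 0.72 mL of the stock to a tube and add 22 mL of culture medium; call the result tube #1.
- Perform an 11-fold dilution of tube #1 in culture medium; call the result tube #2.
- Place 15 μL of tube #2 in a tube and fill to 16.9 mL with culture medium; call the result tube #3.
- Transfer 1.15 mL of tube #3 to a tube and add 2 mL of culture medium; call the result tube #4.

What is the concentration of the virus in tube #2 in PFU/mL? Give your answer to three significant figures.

Step 1: 0.72 mL + 22 mL = 22.72 mL total → factor 22.72/0.72 = 31.556
Step 2: 11-fold → factor 11
Dilution factor through tube #2 = 31.556 × 11 = 347.11
[tube #2] = 3.00 × 10^7 PFU/mL / 347.11 = 8.64 × 10^4 PFU/mL

8.64 × 10^4 PFU/mL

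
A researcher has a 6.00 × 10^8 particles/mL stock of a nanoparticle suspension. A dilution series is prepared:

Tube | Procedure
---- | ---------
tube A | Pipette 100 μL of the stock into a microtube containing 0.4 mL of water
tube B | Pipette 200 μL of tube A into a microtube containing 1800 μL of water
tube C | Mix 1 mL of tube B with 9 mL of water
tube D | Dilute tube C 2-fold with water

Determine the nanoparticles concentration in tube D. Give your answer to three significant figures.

Step 1: 100 μL + 0.4 mL = 500 μL total → factor 500/100 = 5
Step 2: 200 μL + 1800 μL = 2000 μL total → factor 2000/200 = 10
Step 3: 1 mL + 9 mL = 10 mL total → factor 10/1 = 10
Step 4: 2-fold → factor 2
Overall dilution factor = 5 × 10 × 10 × 2 = 1000
Final = 6.00 × 10^8 particles/mL / 1000 = 6.00 × 10^5 particles/mL

6.00 × 10^5 particles/mL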